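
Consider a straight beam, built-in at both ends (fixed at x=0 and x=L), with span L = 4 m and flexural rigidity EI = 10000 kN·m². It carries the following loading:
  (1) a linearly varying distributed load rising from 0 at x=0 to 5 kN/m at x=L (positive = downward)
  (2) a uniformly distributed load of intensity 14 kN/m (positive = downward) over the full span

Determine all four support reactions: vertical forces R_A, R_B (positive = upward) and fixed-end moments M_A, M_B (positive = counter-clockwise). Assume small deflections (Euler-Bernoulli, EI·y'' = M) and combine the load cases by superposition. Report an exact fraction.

R_A = 31 kN, M_A = 64/3 kN·m, R_B = 35 kN, M_B = -68/3 kN·m

Load 1 — triangular load w₀=5 kN/m (0→w₀ over full span):
  R_A = 3w₀L/20 = 3·5·4/20 = 3 kN
  M_A = w₀L²/30 = 5·4²/30 = 8/3 kN·m
  R_B = 7w₀L/20 = 7·5·4/20 = 7 kN
  M_B = -w₀L²/20 = -5·4²/20 = -4 kN·m
Load 2 — uniform load w=14 kN/m over full span:
  R_A = wL/2 = 14·4/2 = 28 kN
  M_A = wL²/12 = 14·4²/12 = 56/3 kN·m
  R_B = wL/2 = 14·4/2 = 28 kN
  M_B = -wL²/12 = -14·4²/12 = -56/3 kN·m
Superposition: R_A = 31 kN, M_A = 64/3 kN·m, R_B = 35 kN, M_B = -68/3 kN·m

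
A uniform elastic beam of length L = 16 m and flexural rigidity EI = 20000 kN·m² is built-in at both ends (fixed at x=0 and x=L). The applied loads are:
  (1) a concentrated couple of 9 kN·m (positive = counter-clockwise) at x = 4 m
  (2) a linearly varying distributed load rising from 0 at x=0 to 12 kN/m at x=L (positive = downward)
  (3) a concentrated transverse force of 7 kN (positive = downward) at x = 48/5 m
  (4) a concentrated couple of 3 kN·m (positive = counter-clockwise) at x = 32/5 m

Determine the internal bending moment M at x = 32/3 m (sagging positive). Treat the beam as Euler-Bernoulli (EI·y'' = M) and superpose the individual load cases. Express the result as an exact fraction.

Load 1 — applied couple M₀=9 kN·m at a=4 m (b=L-a=12):
  M_1 = R_Ax - M_A - M₀  [x>a] with R_A=81/128, M_A=-27/16 = (81/128)·(32/3) - (-27/16) - 9 = -9/16 kN·m
Load 2 — triangular load w₀=12 kN/m (0→w₀ over full span):
  M_2 = 3w₀Lx/20 - w₀L²/30 - w₀x³/(6L) = 3·12·16·(32/3)/20 - 12·16²/30 - 12·(32/3)³/(6·16) = 7168/135 kN·m
Load 3 — point force P=7 kN at a=48/5 m (b=L-a=32/5):
  M_3 = Pa²(a+3b)(L-x)/L³ - Pa²b/L²  [x>a] = 7·(48/5)²·((48/5)+3·(32/5))·(16-(32/3))/16³ - 7·(48/5)²·(32/5)/16² = 1008/125 kN·m
Load 4 — applied couple M₀=3 kN·m at a=32/5 m (b=L-a=48/5):
  M_4 = R_Ax - M_A - M₀  [x>a] with R_A=27/100, M_A=9/25 = (27/100)·(32/3) - (9/25) - 3 = -12/25 kN·m
Superposition: M = Σ M_i = 3246361/54000 kN·m ≈ 60.117796 kN·m

M(32/3) = 3246361/54000 kN·m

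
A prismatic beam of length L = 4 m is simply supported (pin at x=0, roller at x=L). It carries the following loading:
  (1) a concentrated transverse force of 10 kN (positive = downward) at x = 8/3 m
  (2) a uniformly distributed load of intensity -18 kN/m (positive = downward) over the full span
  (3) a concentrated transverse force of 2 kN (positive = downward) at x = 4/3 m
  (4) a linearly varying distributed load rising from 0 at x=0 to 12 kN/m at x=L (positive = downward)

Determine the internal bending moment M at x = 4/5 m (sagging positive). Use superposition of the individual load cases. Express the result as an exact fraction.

Load 1 — point force P=10 kN at a=8/3 m (b=L-a=4/3):
  M_1 = Pbx/L  [x≤a] = 10·(4/3)·(4/5)/4 = 8/3 kN·m
Load 2 — uniform load w=-18 kN/m over full span:
  M_2 = wx(L-x)/2 = (-18)·(4/5)·(4-(4/5))/2 = -576/25 kN·m
Load 3 — point force P=2 kN at a=4/3 m (b=L-a=8/3):
  M_3 = Pbx/L  [x≤a] = 2·(8/3)·(4/5)/4 = 16/15 kN·m
Load 4 — triangular load w₀=12 kN/m (0→w₀ over full span):
  M_4 = w₀Lx/6 - w₀x³/(6L) = 12·4·(4/5)/6 - 12·(4/5)³/(6·4) = 768/125 kN·m
Superposition: M = Σ M_i = -4936/375 kN·m ≈ -13.162667 kN·m

M(4/5) = -4936/375 kN·m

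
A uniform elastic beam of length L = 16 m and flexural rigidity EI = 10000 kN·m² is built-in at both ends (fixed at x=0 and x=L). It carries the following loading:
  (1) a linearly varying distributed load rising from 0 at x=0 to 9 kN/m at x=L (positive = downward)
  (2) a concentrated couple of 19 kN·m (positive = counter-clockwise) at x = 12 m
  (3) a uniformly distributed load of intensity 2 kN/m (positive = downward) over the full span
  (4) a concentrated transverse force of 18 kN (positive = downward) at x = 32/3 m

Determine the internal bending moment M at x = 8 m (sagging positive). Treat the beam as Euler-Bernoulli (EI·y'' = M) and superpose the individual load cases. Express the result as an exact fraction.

Load 1 — triangular load w₀=9 kN/m (0→w₀ over full span):
  M_1 = 3w₀Lx/20 - w₀L²/30 - w₀x³/(6L) = 3·9·16·8/20 - 9·16²/30 - 9·8³/(6·16) = 48 kN·m
Load 2 — applied couple M₀=19 kN·m at a=12 m (b=L-a=4):
  M_2 = R_Ax - M_A  [x≤a] with R_A=171/128, M_A=95/16 = (171/128)·8 - (95/16) = 19/4 kN·m
Load 3 — uniform load w=2 kN/m over full span:
  M_3 = wLx/2 - wL²/12 - wx²/2 = 2·16·8/2 - 2·16²/12 - 2·8²/2 = 64/3 kN·m
Load 4 — point force P=18 kN at a=32/3 m (b=L-a=16/3):
  M_4 = Pb²(3a+b)x/L³ - Pab²/L²  [x≤a] = 18·(16/3)²·(3·(32/3)+(16/3))·8/16³ - 18·(32/3)·(16/3)²/16² = 16 kN·m
Superposition: M = Σ M_i = 1081/12 kN·m ≈ 90.083333 kN·m

M(8) = 1081/12 kN·m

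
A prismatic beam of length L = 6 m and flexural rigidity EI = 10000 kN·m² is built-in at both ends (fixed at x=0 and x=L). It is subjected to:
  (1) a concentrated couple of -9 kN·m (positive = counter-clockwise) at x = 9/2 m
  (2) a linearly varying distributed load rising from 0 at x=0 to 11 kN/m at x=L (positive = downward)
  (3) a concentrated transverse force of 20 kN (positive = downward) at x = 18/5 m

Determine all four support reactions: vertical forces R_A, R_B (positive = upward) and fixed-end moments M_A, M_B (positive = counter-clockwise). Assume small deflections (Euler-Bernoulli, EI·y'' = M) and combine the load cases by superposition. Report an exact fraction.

R_A = 6101/400 kN, M_A = 8763/400 kN·m, R_B = 15099/400 kN, M_B = -14157/400 kN·m

Load 1 — applied couple M₀=-9 kN·m at a=9/2 m (b=L-a=3/2):
  R_A = 6M₀ab/L³ = 6·(-9)·(9/2)·(3/2)/6³ = -27/16 kN
  M_A = M₀b(2a-b)/L² = (-9)·(3/2)·(2·(9/2)-(3/2))/6² = -45/16 kN·m
  R_B = -6M₀ab/L³ = -6·(-9)·(9/2)·(3/2)/6³ = 27/16 kN
  M_B = M₀a(2b-a)/L² = (-9)·(9/2)·(2·(3/2)-(9/2))/6² = 27/16 kN·m
Load 2 — triangular load w₀=11 kN/m (0→w₀ over full span):
  R_A = 3w₀L/20 = 3·11·6/20 = 99/10 kN
  M_A = w₀L²/30 = 11·6²/30 = 66/5 kN·m
  R_B = 7w₀L/20 = 7·11·6/20 = 231/10 kN
  M_B = -w₀L²/20 = -11·6²/20 = -99/5 kN·m
Load 3 — point force P=20 kN at a=18/5 m (b=L-a=12/5):
  R_A = Pb²(3a+b)/L³ = 20·(12/5)²·(3·(18/5)+(12/5))/6³ = 176/25 kN
  M_A = Pab²/L² = 20·(18/5)·(12/5)²/6² = 288/25 kN·m
  R_B = Pa²(a+3b)/L³ = 20·(18/5)²·((18/5)+3·(12/5))/6³ = 324/25 kN
  M_B = -Pa²b/L² = -20·(18/5)²·(12/5)/6² = -432/25 kN·m
Superposition: R_A = 6101/400 kN, M_A = 8763/400 kN·m, R_B = 15099/400 kN, M_B = -14157/400 kN·m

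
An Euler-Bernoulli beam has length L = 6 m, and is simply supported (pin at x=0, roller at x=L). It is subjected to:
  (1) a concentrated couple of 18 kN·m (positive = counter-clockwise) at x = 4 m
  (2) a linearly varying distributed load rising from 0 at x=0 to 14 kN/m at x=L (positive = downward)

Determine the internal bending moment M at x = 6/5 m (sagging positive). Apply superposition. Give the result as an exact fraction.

Load 1 — applied couple M₀=18 kN·m at a=4 m (b=L-a=2):
  M_1 = M₀x/L  [x≤a] = 18·(6/5)/6 = 18/5 kN·m
Load 2 — triangular load w₀=14 kN/m (0→w₀ over full span):
  M_2 = w₀Lx/6 - w₀x³/(6L) = 14·6·(6/5)/6 - 14·(6/5)³/(6·6) = 2016/125 kN·m
Superposition: M = Σ M_i = 2466/125 kN·m ≈ 19.728000 kN·m

M(6/5) = 2466/125 kN·m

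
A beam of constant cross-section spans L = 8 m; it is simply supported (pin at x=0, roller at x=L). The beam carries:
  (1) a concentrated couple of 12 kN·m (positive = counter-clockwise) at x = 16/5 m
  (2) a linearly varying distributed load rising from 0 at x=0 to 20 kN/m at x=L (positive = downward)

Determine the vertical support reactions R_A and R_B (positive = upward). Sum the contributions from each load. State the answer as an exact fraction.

Load 1 — applied couple M₀=12 kN·m at a=16/5 m (b=L-a=24/5):
  R_A = M₀/L = 12/8 = 3/2 kN
  R_B = -M₀/L = -12/8 = -3/2 kN
Load 2 — triangular load w₀=20 kN/m (0→w₀ over full span):
  R_A = w₀L/6 = 20·8/6 = 80/3 kN
  R_B = w₀L/3 = 20·8/3 = 160/3 kN
Superposition: R_A = 169/6 kN, R_B = 311/6 kN

R_A = 169/6 kN, R_B = 311/6 kN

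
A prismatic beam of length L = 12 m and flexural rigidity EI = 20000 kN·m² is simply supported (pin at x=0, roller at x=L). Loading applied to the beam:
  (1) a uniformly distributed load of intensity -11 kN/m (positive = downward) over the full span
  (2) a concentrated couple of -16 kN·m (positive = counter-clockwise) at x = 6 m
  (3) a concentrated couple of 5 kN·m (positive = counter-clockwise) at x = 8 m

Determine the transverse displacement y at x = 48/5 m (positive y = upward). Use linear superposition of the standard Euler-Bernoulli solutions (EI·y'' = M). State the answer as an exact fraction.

Load 1 — uniform load w=-11 kN/m over full span:
  y_1 = -wx(L³-2Lx²+x³)/(24EI) = -(-11)·(48/5)·(12³-2·12·(48/5)²+(48/5)³)/(24·20000) = 34452/390625 m
Load 2 — applied couple M₀=-16 kN·m at a=6 m (b=L-a=6):
  y_2 = (M₀x³/(6L)-M₀(x-a)²/2+C₁x)/EI  [x>a] with C₁=M₀(3b²-L²)/(6L)=8 = ((-16)·(48/5)³/(6·12)-(-16)·((48/5)-6)²/2+8·(48/5))/20000 = -63/78125 m
Load 3 — applied couple M₀=5 kN·m at a=8 m (b=L-a=4):
  y_3 = (M₀x³/(6L)-M₀(x-a)²/2+C₁x)/EI  [x>a] with C₁=M₀(3b²-L²)/(6L)=-20/3 = (5·(48/5)³/(6·12)-5·((48/5)-8)²/2+(-20/3)·(48/5))/20000 = -7/15625 m
Superposition: y = Σ y_i = 33962/390625 m ≈ 0.086943 m

y(48/5) = 33962/390625 m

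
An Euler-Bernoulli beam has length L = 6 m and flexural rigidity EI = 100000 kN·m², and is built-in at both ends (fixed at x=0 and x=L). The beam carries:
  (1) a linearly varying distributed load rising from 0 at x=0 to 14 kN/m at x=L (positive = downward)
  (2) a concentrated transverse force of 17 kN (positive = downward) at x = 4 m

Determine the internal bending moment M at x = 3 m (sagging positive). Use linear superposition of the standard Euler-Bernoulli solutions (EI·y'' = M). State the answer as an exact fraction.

M(3) = 97/6 kN·m

Load 1 — triangular load w₀=14 kN/m (0→w₀ over full span):
  M_1 = 3w₀Lx/20 - w₀L²/30 - w₀x³/(6L) = 3·14·6·3/20 - 14·6²/30 - 14·3³/(6·6) = 21/2 kN·m
Load 2 — point force P=17 kN at a=4 m (b=L-a=2):
  M_2 = Pb²(3a+b)x/L³ - Pab²/L²  [x≤a] = 17·2²·(3·4+2)·3/6³ - 17·4·2²/6² = 17/3 kN·m
Superposition: M = Σ M_i = 97/6 kN·m ≈ 16.166667 kN·m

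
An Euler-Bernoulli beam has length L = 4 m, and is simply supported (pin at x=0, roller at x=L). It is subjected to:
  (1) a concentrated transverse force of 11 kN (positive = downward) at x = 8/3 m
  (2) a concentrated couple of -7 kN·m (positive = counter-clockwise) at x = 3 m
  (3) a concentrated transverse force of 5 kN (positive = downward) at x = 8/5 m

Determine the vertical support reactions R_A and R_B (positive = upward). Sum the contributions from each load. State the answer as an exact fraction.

Load 1 — point force P=11 kN at a=8/3 m (b=L-a=4/3):
  R_A = Pb/L = 11·(4/3)/4 = 11/3 kN
  R_B = Pa/L = 11·(8/3)/4 = 22/3 kN
Load 2 — applied couple M₀=-7 kN·m at a=3 m (b=L-a=1):
  R_A = M₀/L = (-7)/4 = -7/4 kN
  R_B = -M₀/L = -(-7)/4 = 7/4 kN
Load 3 — point force P=5 kN at a=8/5 m (b=L-a=12/5):
  R_A = Pb/L = 5·(12/5)/4 = 3 kN
  R_B = Pa/L = 5·(8/5)/4 = 2 kN
Superposition: R_A = 59/12 kN, R_B = 133/12 kN

R_A = 59/12 kN, R_B = 133/12 kN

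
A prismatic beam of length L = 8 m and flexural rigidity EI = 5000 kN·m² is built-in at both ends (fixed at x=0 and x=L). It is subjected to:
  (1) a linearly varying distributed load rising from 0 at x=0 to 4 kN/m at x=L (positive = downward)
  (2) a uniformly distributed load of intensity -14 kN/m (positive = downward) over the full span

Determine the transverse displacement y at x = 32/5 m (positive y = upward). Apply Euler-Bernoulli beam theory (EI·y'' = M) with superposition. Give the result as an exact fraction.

Load 1 — triangular load w₀=4 kN/m (0→w₀ over full span):
  y_1 = -w₀x²(L-x)²(x+2L)/(120LEI) = -4·(32/5)²·(8-(32/5))²·((32/5)+2·8)/(120·8·5000) = -57344/29296875 m
Load 2 — uniform load w=-14 kN/m over full span:
  y_2 = -wx²(L-x)²/(24EI) = -(-14)·(32/5)²·(8-(32/5))²/(24·5000) = 14336/1171875 m
Superposition: y = Σ y_i = 100352/9765625 m ≈ 0.010276 m

y(32/5) = 100352/9765625 m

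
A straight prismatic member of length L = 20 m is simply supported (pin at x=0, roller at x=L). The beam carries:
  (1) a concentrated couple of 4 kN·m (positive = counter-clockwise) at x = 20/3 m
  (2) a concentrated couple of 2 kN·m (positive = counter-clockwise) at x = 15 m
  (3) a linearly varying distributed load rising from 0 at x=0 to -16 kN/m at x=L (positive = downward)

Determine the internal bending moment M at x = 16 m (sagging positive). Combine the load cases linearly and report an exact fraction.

Load 1 — applied couple M₀=4 kN·m at a=20/3 m (b=L-a=40/3):
  M_1 = M₀x/L - M₀  [x>a] = 4·16/20 - 4 = -4/5 kN·m
Load 2 — applied couple M₀=2 kN·m at a=15 m (b=L-a=5):
  M_2 = M₀x/L - M₀  [x>a] = 2·16/20 - 2 = -2/5 kN·m
Load 3 — triangular load w₀=-16 kN/m (0→w₀ over full span):
  M_3 = w₀Lx/6 - w₀x³/(6L) = (-16)·20·16/6 - (-16)·16³/(6·20) = -1536/5 kN·m
Superposition: M = Σ M_i = -1542/5 kN·m ≈ -308.400000 kN·m

M(16) = -1542/5 kN·m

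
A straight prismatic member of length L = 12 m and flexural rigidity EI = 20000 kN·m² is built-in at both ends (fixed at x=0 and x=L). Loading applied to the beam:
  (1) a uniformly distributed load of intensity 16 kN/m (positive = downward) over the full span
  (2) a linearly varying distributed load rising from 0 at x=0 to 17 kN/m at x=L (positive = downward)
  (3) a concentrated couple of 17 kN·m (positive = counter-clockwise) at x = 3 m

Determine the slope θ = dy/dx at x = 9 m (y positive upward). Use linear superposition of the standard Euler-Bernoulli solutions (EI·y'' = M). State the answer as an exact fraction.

θ(9) = 103953/6400000 rad

Load 1 — uniform load w=16 kN/m over full span:
  θ_1 = -wx(L-x)(L-2x)/(12EI) = -16·9·(12-9)·(12-2·9)/(12·20000) = 27/2500 rad
Load 2 — triangular load w₀=17 kN/m (0→w₀ over full span):
  θ_2 = -w₀(2x(L-x)(L-2x)(x+2L)+x²(L-x)²)/(120LEI) = -17·(2·9·(12-9)·(12-2·9)·(9+2·12)+9²·(12-9)²)/(120·12·20000) = 18819/3200000 rad
Load 3 — applied couple M₀=17 kN·m at a=3 m (b=L-a=9):
  θ_3 = (R_Ax²/2 - M_Ax - M₀(x-a))/EI  [x>a] with R_A=51/32, M_A=-51/16 = ((51/32)·9²/2 - (-51/16)·9 - 17·(9-3))/20000 = -561/1280000 rad
Superposition: θ = Σ θ_i = 103953/6400000 rad ≈ 0.016243 rad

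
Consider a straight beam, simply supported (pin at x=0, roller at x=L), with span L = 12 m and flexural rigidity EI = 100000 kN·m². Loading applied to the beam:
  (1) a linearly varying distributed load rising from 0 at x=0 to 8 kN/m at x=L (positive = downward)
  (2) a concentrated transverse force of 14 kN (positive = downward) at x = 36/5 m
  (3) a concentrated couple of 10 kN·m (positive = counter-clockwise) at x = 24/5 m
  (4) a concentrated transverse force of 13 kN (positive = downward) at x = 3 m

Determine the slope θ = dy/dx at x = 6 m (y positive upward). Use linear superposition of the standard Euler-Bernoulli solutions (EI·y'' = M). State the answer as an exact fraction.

Load 1 — triangular load w₀=8 kN/m (0→w₀ over full span):
  θ_1 = -w₀(7L⁴-30L²x²+15x⁴)/(360LEI) = -8·(7·12⁴-30·12²·6²+15·6⁴)/(360·12·100000) = -21/125000 rad
Load 2 — point force P=14 kN at a=36/5 m (b=L-a=24/5):
  θ_2 = -Pb(L²-b²-3x²)/(6LEI)  [x≤a] = -14·(24/5)·(12²-(24/5)²-3·6²)/(6·12·100000) = -189/1562500 rad
Load 3 — applied couple M₀=10 kN·m at a=24/5 m (b=L-a=36/5):
  θ_3 = (M₀x²/(2L)-M₀(x-a)+C₁)/EI  [x>a] with C₁=M₀(3b²-L²)/(6L)=8/5 = (10·6²/(2·12)-10·(6-(24/5))+(8/5))/100000 = 23/500000 rad
Load 4 — point force P=13 kN at a=3 m (b=L-a=9):
  θ_4 = -Pa(2L²-6Lx+3x²+a²)/(6LEI)  [x>a] = -13·3·(2·12²-6·12·6+3·6²+3²)/(6·12·100000) = 117/800000 rad
Superposition: θ = Σ θ_i = -9671/100000000 rad ≈ -0.000097 rad

θ(6) = -9671/100000000 rad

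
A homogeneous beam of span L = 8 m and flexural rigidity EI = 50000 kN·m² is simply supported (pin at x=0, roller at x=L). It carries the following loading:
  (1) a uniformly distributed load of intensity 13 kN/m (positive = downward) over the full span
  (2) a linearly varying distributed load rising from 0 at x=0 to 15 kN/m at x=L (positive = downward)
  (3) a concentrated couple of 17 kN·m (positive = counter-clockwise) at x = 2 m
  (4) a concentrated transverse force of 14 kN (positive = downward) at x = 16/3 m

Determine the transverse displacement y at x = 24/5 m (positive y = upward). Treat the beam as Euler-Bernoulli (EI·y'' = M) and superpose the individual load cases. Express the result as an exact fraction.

y(24/5) = -23778763/1054687500 m

Load 1 — uniform load w=13 kN/m over full span:
  y_1 = -wx(L³-2Lx²+x³)/(24EI) = -13·(24/5)·(8³-2·8·(24/5)²+(24/5)³)/(24·50000) = -25792/1953125 m
Load 2 — triangular load w₀=15 kN/m (0→w₀ over full span):
  y_2 = -w₀x(7L⁴-10L²x²+3x⁴)/(360LEI) = -15·(24/5)·(7·8⁴-10·8²·(24/5)²+3·(24/5)⁴)/(360·8·50000) = -75776/9765625 m
Load 3 — applied couple M₀=17 kN·m at a=2 m (b=L-a=6):
  y_3 = (M₀x³/(6L)-M₀(x-a)²/2+C₁x)/EI  [x>a] with C₁=M₀(3b²-L²)/(6L)=187/12 = (17·(24/5)³/(6·8)-17·((24/5)-2)²/2+(187/12)·(24/5))/50000 = 1479/1562500 m
Load 4 — point force P=14 kN at a=16/3 m (b=L-a=8/3):
  y_4 = -Pbx(L²-b²-x²)/(6LEI)  [x≤a] = -14·(8/3)·(24/5)·(8²-(8/3)²-(24/5)²)/(6·8·50000) = -26656/10546875 m
Superposition: y = Σ y_i = -23778763/1054687500 m ≈ -0.022546 m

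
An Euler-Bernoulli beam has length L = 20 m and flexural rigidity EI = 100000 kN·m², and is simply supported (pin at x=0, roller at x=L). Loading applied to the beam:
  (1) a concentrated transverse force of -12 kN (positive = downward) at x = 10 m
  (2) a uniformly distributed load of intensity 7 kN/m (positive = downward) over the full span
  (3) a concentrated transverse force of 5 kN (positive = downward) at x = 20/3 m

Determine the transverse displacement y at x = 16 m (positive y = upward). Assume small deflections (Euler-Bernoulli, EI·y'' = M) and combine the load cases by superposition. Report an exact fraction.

Load 1 — point force P=-12 kN at a=10 m (b=L-a=10):
  y_1 = -Pa(L-x)(2Lx-a²-x²)/(6LEI)  [x>a] = -(-12)·10·(20-16)·(2·20·16-10²-16²)/(6·20·100000) = 71/6250 m
Load 2 — uniform load w=7 kN/m over full span:
  y_2 = -wx(L³-2Lx²+x³)/(24EI) = -7·16·(20³-2·20·16²+16³)/(24·100000) = -812/9375 m
Load 3 — point force P=5 kN at a=20/3 m (b=L-a=40/3):
  y_3 = -Pa(L-x)(2Lx-a²-x²)/(6LEI)  [x>a] = -5·(20/3)·(20-16)·(2·20·16-(20/3)²-16²)/(6·20·100000) = -191/50625 m
Superposition: y = Σ y_i = -40007/506250 m ≈ -0.079026 m

y(16) = -40007/506250 m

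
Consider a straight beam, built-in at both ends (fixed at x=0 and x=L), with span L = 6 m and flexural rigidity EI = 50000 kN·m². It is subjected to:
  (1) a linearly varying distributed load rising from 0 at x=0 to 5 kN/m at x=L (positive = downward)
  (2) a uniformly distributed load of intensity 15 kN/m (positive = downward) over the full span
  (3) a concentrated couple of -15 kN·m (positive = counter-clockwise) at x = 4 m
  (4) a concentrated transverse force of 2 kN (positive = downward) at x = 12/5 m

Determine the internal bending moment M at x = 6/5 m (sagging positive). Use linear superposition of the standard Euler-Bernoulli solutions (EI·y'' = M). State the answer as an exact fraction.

M(6/5) = -1133/625 kN·m

Load 1 — triangular load w₀=5 kN/m (0→w₀ over full span):
  M_1 = 3w₀Lx/20 - w₀L²/30 - w₀x³/(6L) = 3·5·6·(6/5)/20 - 5·6²/30 - 5·(6/5)³/(6·6) = -21/25 kN·m
Load 2 — uniform load w=15 kN/m over full span:
  M_2 = wLx/2 - wL²/12 - wx²/2 = 15·6·(6/5)/2 - 15·6²/12 - 15·(6/5)²/2 = -9/5 kN·m
Load 3 — applied couple M₀=-15 kN·m at a=4 m (b=L-a=2):
  M_3 = R_Ax - M_A  [x≤a] with R_A=-10/3, M_A=-5 = (-10/3)·(6/5) - (-5) = 1 kN·m
Load 4 — point force P=2 kN at a=12/5 m (b=L-a=18/5):
  M_4 = Pb²(3a+b)x/L³ - Pab²/L²  [x≤a] = 2·(18/5)²·(3·(12/5)+(18/5))·(6/5)/6³ - 2·(12/5)·(18/5)²/6² = -108/625 kN·m
Superposition: M = Σ M_i = -1133/625 kN·m ≈ -1.812800 kN·m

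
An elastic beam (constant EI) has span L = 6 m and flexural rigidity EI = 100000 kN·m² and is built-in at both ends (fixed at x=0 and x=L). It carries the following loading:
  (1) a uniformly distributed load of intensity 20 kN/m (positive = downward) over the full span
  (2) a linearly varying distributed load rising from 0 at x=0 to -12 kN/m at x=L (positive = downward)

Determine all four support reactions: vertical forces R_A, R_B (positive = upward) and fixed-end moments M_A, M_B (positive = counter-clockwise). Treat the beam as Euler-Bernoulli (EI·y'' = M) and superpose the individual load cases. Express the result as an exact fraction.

Load 1 — uniform load w=20 kN/m over full span:
  R_A = wL/2 = 20·6/2 = 60 kN
  M_A = wL²/12 = 20·6²/12 = 60 kN·m
  R_B = wL/2 = 20·6/2 = 60 kN
  M_B = -wL²/12 = -20·6²/12 = -60 kN·m
Load 2 — triangular load w₀=-12 kN/m (0→w₀ over full span):
  R_A = 3w₀L/20 = 3·(-12)·6/20 = -54/5 kN
  M_A = w₀L²/30 = (-12)·6²/30 = -72/5 kN·m
  R_B = 7w₀L/20 = 7·(-12)·6/20 = -126/5 kN
  M_B = -w₀L²/20 = -(-12)·6²/20 = 108/5 kN·m
Superposition: R_A = 246/5 kN, M_A = 228/5 kN·m, R_B = 174/5 kN, M_B = -192/5 kN·m

R_A = 246/5 kN, M_A = 228/5 kN·m, R_B = 174/5 kN, M_B = -192/5 kN·m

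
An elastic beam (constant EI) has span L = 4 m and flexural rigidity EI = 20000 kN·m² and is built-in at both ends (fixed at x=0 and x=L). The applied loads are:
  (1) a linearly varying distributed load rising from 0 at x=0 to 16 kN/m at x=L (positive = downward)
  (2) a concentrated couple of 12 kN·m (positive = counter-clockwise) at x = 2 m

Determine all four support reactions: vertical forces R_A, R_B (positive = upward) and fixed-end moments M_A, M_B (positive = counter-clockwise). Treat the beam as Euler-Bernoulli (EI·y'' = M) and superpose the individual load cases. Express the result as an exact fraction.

R_A = 141/10 kN, M_A = 173/15 kN·m, R_B = 179/10 kN, M_B = -49/5 kN·m

Load 1 — triangular load w₀=16 kN/m (0→w₀ over full span):
  R_A = 3w₀L/20 = 3·16·4/20 = 48/5 kN
  M_A = w₀L²/30 = 16·4²/30 = 128/15 kN·m
  R_B = 7w₀L/20 = 7·16·4/20 = 112/5 kN
  M_B = -w₀L²/20 = -16·4²/20 = -64/5 kN·m
Load 2 — applied couple M₀=12 kN·m at a=2 m (b=L-a=2):
  R_A = 6M₀ab/L³ = 6·12·2·2/4³ = 9/2 kN
  M_A = M₀b(2a-b)/L² = 12·2·(2·2-2)/4² = 3 kN·m
  R_B = -6M₀ab/L³ = -6·12·2·2/4³ = -9/2 kN
  M_B = M₀a(2b-a)/L² = 12·2·(2·2-2)/4² = 3 kN·m
Superposition: R_A = 141/10 kN, M_A = 173/15 kN·m, R_B = 179/10 kN, M_B = -49/5 kN·m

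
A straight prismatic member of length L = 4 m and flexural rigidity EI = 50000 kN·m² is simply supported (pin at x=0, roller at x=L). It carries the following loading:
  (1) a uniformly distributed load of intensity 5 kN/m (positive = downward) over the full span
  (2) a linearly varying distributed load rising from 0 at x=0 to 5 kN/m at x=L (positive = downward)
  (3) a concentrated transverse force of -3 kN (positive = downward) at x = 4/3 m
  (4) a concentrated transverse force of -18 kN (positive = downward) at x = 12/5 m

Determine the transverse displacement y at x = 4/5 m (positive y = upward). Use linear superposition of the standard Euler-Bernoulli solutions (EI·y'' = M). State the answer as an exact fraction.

Load 1 — uniform load w=5 kN/m over full span:
  y_1 = -wx(L³-2Lx²+x³)/(24EI) = -5·(4/5)·(4³-2·4·(4/5)²+(4/5)³)/(24·50000) = -232/1171875 m
Load 2 — triangular load w₀=5 kN/m (0→w₀ over full span):
  y_2 = -w₀x(7L⁴-10L²x²+3x⁴)/(360LEI) = -5·(4/5)·(7·4⁴-10·4²·(4/5)²+3·(4/5)⁴)/(360·4·50000) = -2752/29296875 m
Load 3 — point force P=-3 kN at a=4/3 m (b=L-a=8/3):
  y_3 = -Pbx(L²-b²-x²)/(6LEI)  [x≤a] = -(-3)·(8/3)·(4/5)·(4²-(8/3)²-(4/5)²)/(6·4·50000) = 464/10546875 m
Load 4 — point force P=-18 kN at a=12/5 m (b=L-a=8/5):
  y_4 = -Pbx(L²-b²-x²)/(6LEI)  [x≤a] = -(-18)·(8/5)·(4/5)·(4²-(8/5)²-(4/5)²)/(6·4·50000) = 96/390625 m
Superposition: y = Σ y_i = -568/263671875 m ≈ -0.000002 m

y(4/5) = -568/263671875 m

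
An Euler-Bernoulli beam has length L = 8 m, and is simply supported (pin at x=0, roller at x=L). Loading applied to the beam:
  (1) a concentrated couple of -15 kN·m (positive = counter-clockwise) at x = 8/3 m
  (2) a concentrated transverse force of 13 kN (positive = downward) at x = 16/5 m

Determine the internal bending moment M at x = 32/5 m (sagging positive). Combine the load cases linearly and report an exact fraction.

Load 1 — applied couple M₀=-15 kN·m at a=8/3 m (b=L-a=16/3):
  M_1 = M₀x/L - M₀  [x>a] = (-15)·(32/5)/8 - (-15) = 3 kN·m
Load 2 — point force P=13 kN at a=16/5 m (b=L-a=24/5):
  M_2 = Pa(L-x)/L  [x>a] = 13·(16/5)·(8-(32/5))/8 = 208/25 kN·m
Superposition: M = Σ M_i = 283/25 kN·m ≈ 11.320000 kN·m

M(32/5) = 283/25 kN·m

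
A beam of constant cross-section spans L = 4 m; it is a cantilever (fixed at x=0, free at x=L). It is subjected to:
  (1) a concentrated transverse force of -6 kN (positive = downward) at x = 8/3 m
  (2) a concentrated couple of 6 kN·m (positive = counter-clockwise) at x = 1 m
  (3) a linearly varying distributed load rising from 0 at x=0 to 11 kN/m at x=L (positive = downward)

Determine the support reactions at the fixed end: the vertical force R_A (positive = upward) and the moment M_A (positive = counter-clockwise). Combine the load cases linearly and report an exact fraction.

Load 1 — point force P=-6 kN at a=8/3 m (b=L-a=4/3):
  R_A = P = (-6) = -6 kN
  M_A = Pa = (-6)·(8/3) = -16 kN·m
Load 2 — applied couple M₀=6 kN·m at a=1 m (b=L-a=3):
  R_A = 0 kN
  M_A = -M₀ = -6 kN·m
Load 3 — triangular load w₀=11 kN/m (0→w₀ over full span):
  R_A = w₀L/2 = 11·4/2 = 22 kN
  M_A = w₀L²/3 = 11·4²/3 = 176/3 kN·m
Superposition: R_A = 16 kN, M_A = 110/3 kN·m

R_A = 16 kN, M_A = 110/3 kN·m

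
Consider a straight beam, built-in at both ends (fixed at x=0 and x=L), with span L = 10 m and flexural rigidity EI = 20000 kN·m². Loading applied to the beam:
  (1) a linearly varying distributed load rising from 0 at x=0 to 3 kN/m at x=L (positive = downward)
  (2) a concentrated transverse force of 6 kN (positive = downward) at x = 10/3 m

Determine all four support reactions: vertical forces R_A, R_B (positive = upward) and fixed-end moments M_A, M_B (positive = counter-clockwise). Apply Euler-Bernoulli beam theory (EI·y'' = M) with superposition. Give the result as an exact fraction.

R_A = 161/18 kN, M_A = 170/9 kN·m, R_B = 217/18 kN, M_B = -175/9 kN·m

Load 1 — triangular load w₀=3 kN/m (0→w₀ over full span):
  R_A = 3w₀L/20 = 3·3·10/20 = 9/2 kN
  M_A = w₀L²/30 = 3·10²/30 = 10 kN·m
  R_B = 7w₀L/20 = 7·3·10/20 = 21/2 kN
  M_B = -w₀L²/20 = -3·10²/20 = -15 kN·m
Load 2 — point force P=6 kN at a=10/3 m (b=L-a=20/3):
  R_A = Pb²(3a+b)/L³ = 6·(20/3)²·(3·(10/3)+(20/3))/10³ = 40/9 kN
  M_A = Pab²/L² = 6·(10/3)·(20/3)²/10² = 80/9 kN·m
  R_B = Pa²(a+3b)/L³ = 6·(10/3)²·((10/3)+3·(20/3))/10³ = 14/9 kN
  M_B = -Pa²b/L² = -6·(10/3)²·(20/3)/10² = -40/9 kN·m
Superposition: R_A = 161/18 kN, M_A = 170/9 kN·m, R_B = 217/18 kN, M_B = -175/9 kN·m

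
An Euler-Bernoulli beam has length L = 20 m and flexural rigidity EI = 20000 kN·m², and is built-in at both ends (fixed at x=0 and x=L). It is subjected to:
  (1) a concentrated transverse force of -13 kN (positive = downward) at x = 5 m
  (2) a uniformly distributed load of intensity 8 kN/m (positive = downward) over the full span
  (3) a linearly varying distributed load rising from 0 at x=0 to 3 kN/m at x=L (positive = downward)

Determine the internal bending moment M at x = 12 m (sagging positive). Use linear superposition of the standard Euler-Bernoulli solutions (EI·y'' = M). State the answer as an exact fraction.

Load 1 — point force P=-13 kN at a=5 m (b=L-a=15):
  M_1 = Pa²(a+3b)(L-x)/L³ - Pa²b/L²  [x>a] = (-13)·5²·(5+3·15)·(20-12)/20³ - (-13)·5²·15/20² = -65/16 kN·m
Load 2 — uniform load w=8 kN/m over full span:
  M_2 = wLx/2 - wL²/12 - wx²/2 = 8·20·12/2 - 8·20²/12 - 8·12²/2 = 352/3 kN·m
Load 3 — triangular load w₀=3 kN/m (0→w₀ over full span):
  M_3 = 3w₀Lx/20 - w₀L²/30 - w₀x³/(6L) = 3·3·20·12/20 - 3·20²/30 - 3·12³/(6·20) = 124/5 kN·m
Superposition: M = Σ M_i = 33137/240 kN·m ≈ 138.070833 kN·m

M(12) = 33137/240 kN·m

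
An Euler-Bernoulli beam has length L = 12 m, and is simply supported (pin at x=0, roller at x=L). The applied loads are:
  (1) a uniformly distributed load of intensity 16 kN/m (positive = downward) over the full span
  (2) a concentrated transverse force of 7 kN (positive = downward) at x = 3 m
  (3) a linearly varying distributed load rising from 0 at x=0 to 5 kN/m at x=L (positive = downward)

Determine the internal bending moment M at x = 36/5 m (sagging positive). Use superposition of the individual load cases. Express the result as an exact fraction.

M(36/5) = 8274/25 kN·m

Load 1 — uniform load w=16 kN/m over full span:
  M_1 = wx(L-x)/2 = 16·(36/5)·(12-(36/5))/2 = 6912/25 kN·m
Load 2 — point force P=7 kN at a=3 m (b=L-a=9):
  M_2 = Pa(L-x)/L  [x>a] = 7·3·(12-(36/5))/12 = 42/5 kN·m
Load 3 — triangular load w₀=5 kN/m (0→w₀ over full span):
  M_3 = w₀Lx/6 - w₀x³/(6L) = 5·12·(36/5)/6 - 5·(36/5)³/(6·12) = 1152/25 kN·m
Superposition: M = Σ M_i = 8274/25 kN·m ≈ 330.960000 kN·m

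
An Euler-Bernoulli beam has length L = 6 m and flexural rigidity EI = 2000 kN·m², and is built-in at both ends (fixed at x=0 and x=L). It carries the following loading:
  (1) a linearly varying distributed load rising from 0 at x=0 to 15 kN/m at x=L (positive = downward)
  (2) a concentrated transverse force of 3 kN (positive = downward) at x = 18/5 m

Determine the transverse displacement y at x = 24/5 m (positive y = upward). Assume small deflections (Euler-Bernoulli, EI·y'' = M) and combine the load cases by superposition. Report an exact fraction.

Load 1 — triangular load w₀=15 kN/m (0→w₀ over full span):
  y_1 = -w₀x²(L-x)²(x+2L)/(120LEI) = -15·(24/5)²·(6-(24/5))²·((24/5)+2·6)/(120·6·2000) = -2268/390625 m
Load 2 — point force P=3 kN at a=18/5 m (b=L-a=12/5):
  y_2 = -Pa²(L-x)²(3bL-(3b+a)(L-x))/(6L³EI)  [x>a] = -3·(18/5)²·(6-(24/5))²·(3·(12/5)·6-(3·(12/5)+(18/5))·(6-(24/5)))/(6·6³·2000) = -5103/7812500 m
Superposition: y = Σ y_i = -50463/7812500 m ≈ -0.006459 m

y(24/5) = -50463/7812500 m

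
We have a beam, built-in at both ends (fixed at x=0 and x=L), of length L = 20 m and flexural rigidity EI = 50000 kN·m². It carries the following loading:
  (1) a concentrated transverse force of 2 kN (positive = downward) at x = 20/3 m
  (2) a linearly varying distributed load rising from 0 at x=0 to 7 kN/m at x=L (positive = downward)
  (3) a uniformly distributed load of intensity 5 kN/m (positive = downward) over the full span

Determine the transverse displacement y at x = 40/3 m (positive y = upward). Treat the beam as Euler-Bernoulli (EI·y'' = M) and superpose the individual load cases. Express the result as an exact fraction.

y(40/3) = -3188/54675 m

Load 1 — point force P=2 kN at a=20/3 m (b=L-a=40/3):
  y_1 = -Pa²(L-x)²(3bL-(3b+a)(L-x))/(6L³EI)  [x>a] = -2·(20/3)²·(20-(40/3))²·(3·(40/3)·20-(3·(40/3)+(20/3))·(20-(40/3)))/(6·20³·50000) = -44/54675 m
Load 2 — triangular load w₀=7 kN/m (0→w₀ over full span):
  y_2 = -w₀x²(L-x)²(x+2L)/(120LEI) = -7·(40/3)²·(20-(40/3))²·((40/3)+2·20)/(120·20·50000) = -448/18225 m
Load 3 — uniform load w=5 kN/m over full span:
  y_3 = -wx²(L-x)²/(24EI) = -5·(40/3)²·(20-(40/3))²/(24·50000) = -8/243 m
Superposition: y = Σ y_i = -3188/54675 m ≈ -0.058308 m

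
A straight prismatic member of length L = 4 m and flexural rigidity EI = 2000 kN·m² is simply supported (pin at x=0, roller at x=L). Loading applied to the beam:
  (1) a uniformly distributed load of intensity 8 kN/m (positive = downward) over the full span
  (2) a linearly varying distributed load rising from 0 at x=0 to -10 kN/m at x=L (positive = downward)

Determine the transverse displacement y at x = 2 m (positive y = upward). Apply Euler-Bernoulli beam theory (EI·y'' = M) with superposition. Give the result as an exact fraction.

Load 1 — uniform load w=8 kN/m over full span:
  y_1 = -wx(L³-2Lx²+x³)/(24EI) = -8·2·(4³-2·4·2²+2³)/(24·2000) = -1/75 m
Load 2 — triangular load w₀=-10 kN/m (0→w₀ over full span):
  y_2 = -w₀x(7L⁴-10L²x²+3x⁴)/(360LEI) = -(-10)·2·(7·4⁴-10·4²·2²+3·2⁴)/(360·4·2000) = 1/120 m
Superposition: y = Σ y_i = -1/200 m ≈ -0.005000 m

y(2) = -1/200 m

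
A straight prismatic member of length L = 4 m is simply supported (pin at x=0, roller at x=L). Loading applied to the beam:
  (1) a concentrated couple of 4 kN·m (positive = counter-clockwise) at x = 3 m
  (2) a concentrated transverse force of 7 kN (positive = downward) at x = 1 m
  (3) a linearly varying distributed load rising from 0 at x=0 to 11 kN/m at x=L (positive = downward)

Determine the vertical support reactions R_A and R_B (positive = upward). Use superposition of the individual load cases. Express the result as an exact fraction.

R_A = 163/12 kN, R_B = 185/12 kN

Load 1 — applied couple M₀=4 kN·m at a=3 m (b=L-a=1):
  R_A = M₀/L = 4/4 = 1 kN
  R_B = -M₀/L = -4/4 = -1 kN
Load 2 — point force P=7 kN at a=1 m (b=L-a=3):
  R_A = Pb/L = 7·3/4 = 21/4 kN
  R_B = Pa/L = 7·1/4 = 7/4 kN
Load 3 — triangular load w₀=11 kN/m (0→w₀ over full span):
  R_A = w₀L/6 = 11·4/6 = 22/3 kN
  R_B = w₀L/3 = 11·4/3 = 44/3 kN
Superposition: R_A = 163/12 kN, R_B = 185/12 kN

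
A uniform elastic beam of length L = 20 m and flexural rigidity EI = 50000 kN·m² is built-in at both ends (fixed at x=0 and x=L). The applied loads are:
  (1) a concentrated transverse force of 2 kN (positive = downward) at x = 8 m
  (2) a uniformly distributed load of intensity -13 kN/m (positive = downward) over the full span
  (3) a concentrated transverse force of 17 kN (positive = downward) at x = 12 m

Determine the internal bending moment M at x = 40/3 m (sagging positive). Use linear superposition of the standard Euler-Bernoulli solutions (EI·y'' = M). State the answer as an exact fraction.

Load 1 — point force P=2 kN at a=8 m (b=L-a=12):
  M_1 = Pa²(a+3b)(L-x)/L³ - Pa²b/L²  [x>a] = 2·8²·(8+3·12)·(20-(40/3))/20³ - 2·8²·12/20² = 64/75 kN·m
Load 2 — uniform load w=-13 kN/m over full span:
  M_2 = wLx/2 - wL²/12 - wx²/2 = (-13)·20·(40/3)/2 - (-13)·20²/12 - (-13)·(40/3)²/2 = -1300/9 kN·m
Load 3 — point force P=17 kN at a=12 m (b=L-a=8):
  M_3 = Pa²(a+3b)(L-x)/L³ - Pa²b/L²  [x>a] = 17·12²·(12+3·8)·(20-(40/3))/20³ - 17·12²·8/20² = 612/25 kN·m
Superposition: M = Σ M_i = -1072/9 kN·m ≈ -119.111111 kN·m

M(40/3) = -1072/9 kN·m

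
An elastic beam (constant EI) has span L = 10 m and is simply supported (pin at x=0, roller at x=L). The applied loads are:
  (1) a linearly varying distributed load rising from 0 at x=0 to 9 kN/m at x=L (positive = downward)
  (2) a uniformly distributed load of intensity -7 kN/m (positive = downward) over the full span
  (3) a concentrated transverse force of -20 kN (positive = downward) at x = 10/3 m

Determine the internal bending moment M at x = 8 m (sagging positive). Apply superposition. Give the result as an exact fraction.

Load 1 — triangular load w₀=9 kN/m (0→w₀ over full span):
  M_1 = w₀Lx/6 - w₀x³/(6L) = 9·10·8/6 - 9·8³/(6·10) = 216/5 kN·m
Load 2 — uniform load w=-7 kN/m over full span:
  M_2 = wx(L-x)/2 = (-7)·8·(10-8)/2 = -56 kN·m
Load 3 — point force P=-20 kN at a=10/3 m (b=L-a=20/3):
  M_3 = Pa(L-x)/L  [x>a] = (-20)·(10/3)·(10-8)/10 = -40/3 kN·m
Superposition: M = Σ M_i = -392/15 kN·m ≈ -26.133333 kN·m

M(8) = -392/15 kN·m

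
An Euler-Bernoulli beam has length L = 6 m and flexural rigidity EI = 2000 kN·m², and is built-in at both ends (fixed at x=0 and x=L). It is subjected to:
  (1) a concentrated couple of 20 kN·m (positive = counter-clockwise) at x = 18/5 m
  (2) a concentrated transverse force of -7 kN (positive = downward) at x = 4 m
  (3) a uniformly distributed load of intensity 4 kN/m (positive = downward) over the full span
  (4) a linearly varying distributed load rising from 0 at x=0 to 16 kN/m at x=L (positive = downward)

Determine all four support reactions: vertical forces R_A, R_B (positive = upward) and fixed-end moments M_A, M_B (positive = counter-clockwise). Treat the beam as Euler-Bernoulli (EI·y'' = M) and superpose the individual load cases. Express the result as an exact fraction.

Load 1 — applied couple M₀=20 kN·m at a=18/5 m (b=L-a=12/5):
  R_A = 6M₀ab/L³ = 6·20·(18/5)·(12/5)/6³ = 24/5 kN
  M_A = M₀b(2a-b)/L² = 20·(12/5)·(2·(18/5)-(12/5))/6² = 32/5 kN·m
  R_B = -6M₀ab/L³ = -6·20·(18/5)·(12/5)/6³ = -24/5 kN
  M_B = M₀a(2b-a)/L² = 20·(18/5)·(2·(12/5)-(18/5))/6² = 12/5 kN·m
Load 2 — point force P=-7 kN at a=4 m (b=L-a=2):
  R_A = Pb²(3a+b)/L³ = (-7)·2²·(3·4+2)/6³ = -49/27 kN
  M_A = Pab²/L² = (-7)·4·2²/6² = -28/9 kN·m
  R_B = Pa²(a+3b)/L³ = (-7)·4²·(4+3·2)/6³ = -140/27 kN
  M_B = -Pa²b/L² = -(-7)·4²·2/6² = 56/9 kN·m
Load 3 — uniform load w=4 kN/m over full span:
  R_A = wL/2 = 4·6/2 = 12 kN
  M_A = wL²/12 = 4·6²/12 = 12 kN·m
  R_B = wL/2 = 4·6/2 = 12 kN
  M_B = -wL²/12 = -4·6²/12 = -12 kN·m
Load 4 — triangular load w₀=16 kN/m (0→w₀ over full span):
  R_A = 3w₀L/20 = 3·16·6/20 = 72/5 kN
  M_A = w₀L²/30 = 16·6²/30 = 96/5 kN·m
  R_B = 7w₀L/20 = 7·16·6/20 = 168/5 kN
  M_B = -w₀L²/20 = -16·6²/20 = -144/5 kN·m
Superposition: R_A = 3967/135 kN, M_A = 1552/45 kN·m, R_B = 4808/135 kN, M_B = -1448/45 kN·m

R_A = 3967/135 kN, M_A = 1552/45 kN·m, R_B = 4808/135 kN, M_B = -1448/45 kN·m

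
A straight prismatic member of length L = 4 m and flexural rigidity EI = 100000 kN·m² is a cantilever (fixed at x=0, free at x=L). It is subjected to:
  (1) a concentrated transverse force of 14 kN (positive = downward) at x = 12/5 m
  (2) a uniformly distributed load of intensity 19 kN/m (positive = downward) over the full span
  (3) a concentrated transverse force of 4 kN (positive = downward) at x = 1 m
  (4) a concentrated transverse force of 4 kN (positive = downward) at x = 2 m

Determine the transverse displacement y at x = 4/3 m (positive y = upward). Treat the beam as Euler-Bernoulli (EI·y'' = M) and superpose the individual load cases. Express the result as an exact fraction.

Load 1 — point force P=14 kN at a=12/5 m (b=L-a=8/5):
  y_1 = -Px²(3a-x)/(6EI)  [x≤a] = -14·(4/3)²·(3·(12/5)-(4/3))/(6·100000) = -308/1265625 m
Load 2 — uniform load w=19 kN/m over full span:
  y_2 = -wx²(x²-4Lx+6L²)/(24EI) = -19·(4/3)²·((4/3)²-4·4·(4/3)+6·4²)/(24·100000) = -817/759375 m
Load 3 — point force P=4 kN at a=1 m (b=L-a=3):
  y_3 = -Pa²(3x-a)/(6EI)  [x>a] = -4·1²·(3·(4/3)-1)/(6·100000) = -1/50000 m
Load 4 — point force P=4 kN at a=2 m (b=L-a=2):
  y_4 = -Px²(3a-x)/(6EI)  [x≤a] = -4·(4/3)²·(3·2-(4/3))/(6·100000) = -14/253125 m
Superposition: y = Σ y_i = -84719/60750000 m ≈ -0.001395 m

y(4/3) = -84719/60750000 m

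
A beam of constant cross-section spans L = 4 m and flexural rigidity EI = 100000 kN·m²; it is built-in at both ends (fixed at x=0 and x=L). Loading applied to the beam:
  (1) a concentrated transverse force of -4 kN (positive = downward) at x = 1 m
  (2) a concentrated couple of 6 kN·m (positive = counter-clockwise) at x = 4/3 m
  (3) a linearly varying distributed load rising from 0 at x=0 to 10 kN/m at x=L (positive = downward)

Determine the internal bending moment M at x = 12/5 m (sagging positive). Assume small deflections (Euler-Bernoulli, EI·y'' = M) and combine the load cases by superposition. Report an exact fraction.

M(12/5) = 557/300 kN·m

Load 1 — point force P=-4 kN at a=1 m (b=L-a=3):
  M_1 = Pa²(a+3b)(L-x)/L³ - Pa²b/L²  [x>a] = (-4)·1²·(1+3·3)·(4-(12/5))/4³ - (-4)·1²·3/4² = -1/4 kN·m
Load 2 — applied couple M₀=6 kN·m at a=4/3 m (b=L-a=8/3):
  M_2 = R_Ax - M_A - M₀  [x>a] with R_A=2, M_A=0 = 2·(12/5) - 0 - 6 = -6/5 kN·m
Load 3 — triangular load w₀=10 kN/m (0→w₀ over full span):
  M_3 = 3w₀Lx/20 - w₀L²/30 - w₀x³/(6L) = 3·10·4·(12/5)/20 - 10·4²/30 - 10·(12/5)³/(6·4) = 248/75 kN·m
Superposition: M = Σ M_i = 557/300 kN·m ≈ 1.856667 kN·m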